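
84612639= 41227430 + 43385209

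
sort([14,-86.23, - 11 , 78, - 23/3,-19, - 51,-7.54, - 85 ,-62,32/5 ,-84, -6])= [-86.23, - 85,-84, - 62,-51 ,  -  19,-11,  -  23/3,  -  7.54 ,- 6,32/5, 14,78 ]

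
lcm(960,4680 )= 37440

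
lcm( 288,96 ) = 288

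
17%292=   17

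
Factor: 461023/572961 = 799/993 = 3^(  -  1)*17^1*47^1*331^( - 1) 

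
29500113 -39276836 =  -9776723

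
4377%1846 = 685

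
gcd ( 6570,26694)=18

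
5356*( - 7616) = -40791296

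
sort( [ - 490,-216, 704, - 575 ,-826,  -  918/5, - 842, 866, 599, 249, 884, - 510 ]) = [ - 842,-826, - 575, - 510 , - 490,-216, - 918/5, 249,  599, 704, 866,  884 ]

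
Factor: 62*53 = 2^1*31^1* 53^1 = 3286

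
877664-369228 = 508436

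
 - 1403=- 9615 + 8212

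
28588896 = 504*56724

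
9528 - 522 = 9006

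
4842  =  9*538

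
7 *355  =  2485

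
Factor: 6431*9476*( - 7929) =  - 2^2*3^2*23^1*59^1*103^1*109^1*881^1=-483194496924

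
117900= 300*393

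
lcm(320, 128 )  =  640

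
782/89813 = 782/89813 = 0.01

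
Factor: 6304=2^5*197^1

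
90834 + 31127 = 121961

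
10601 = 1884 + 8717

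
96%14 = 12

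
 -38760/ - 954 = 6460/159 = 40.63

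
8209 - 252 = 7957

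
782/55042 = 391/27521 = 0.01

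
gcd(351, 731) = 1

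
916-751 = 165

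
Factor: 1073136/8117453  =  2^4*3^1*61^( - 1)*79^1 * 283^1 * 133073^( - 1 ) 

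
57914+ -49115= 8799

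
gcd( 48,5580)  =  12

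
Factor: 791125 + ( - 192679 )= 598446 = 2^1*3^2*33247^1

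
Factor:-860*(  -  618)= 2^3*3^1*5^1 * 43^1*103^1  =  531480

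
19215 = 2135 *9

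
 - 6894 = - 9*766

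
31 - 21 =10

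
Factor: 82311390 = 2^1*3^6*5^1 * 7^1 *1613^1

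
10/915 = 2/183 = 0.01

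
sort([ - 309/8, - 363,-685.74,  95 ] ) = [-685.74,-363, - 309/8,95 ] 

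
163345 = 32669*5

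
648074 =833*778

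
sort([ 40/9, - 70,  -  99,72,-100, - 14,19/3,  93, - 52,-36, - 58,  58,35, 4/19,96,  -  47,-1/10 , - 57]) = [-100,  -  99, - 70,- 58, - 57, - 52, - 47,-36,- 14, - 1/10,4/19  ,  40/9,19/3, 35,58,72,93,96 ]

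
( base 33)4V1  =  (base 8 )12404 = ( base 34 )4m8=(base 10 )5380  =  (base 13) 25ab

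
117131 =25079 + 92052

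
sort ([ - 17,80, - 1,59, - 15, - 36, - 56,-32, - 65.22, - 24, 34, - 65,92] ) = [ - 65.22, -65, - 56, - 36, - 32,-24, - 17, - 15, - 1,  34,59,80,92]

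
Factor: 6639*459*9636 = 2^2*3^5 * 11^1*17^1 * 73^1*2213^1 = 29363792436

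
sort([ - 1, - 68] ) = [ - 68, - 1] 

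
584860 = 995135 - 410275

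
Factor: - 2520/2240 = -9/8 = - 2^( - 3) * 3^2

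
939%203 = 127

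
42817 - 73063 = - 30246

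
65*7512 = 488280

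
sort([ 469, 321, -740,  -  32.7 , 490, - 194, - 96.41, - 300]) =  [ - 740,  -  300,-194,  -  96.41 ,-32.7,321, 469,490]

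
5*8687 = 43435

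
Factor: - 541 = - 541^1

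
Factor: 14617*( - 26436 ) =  - 386415012 = - 2^2 * 3^1*  47^1*311^1*2203^1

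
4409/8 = 551  +  1/8  =  551.12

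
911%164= 91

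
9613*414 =3979782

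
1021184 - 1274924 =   -  253740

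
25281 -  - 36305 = 61586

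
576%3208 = 576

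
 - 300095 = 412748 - 712843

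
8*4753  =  38024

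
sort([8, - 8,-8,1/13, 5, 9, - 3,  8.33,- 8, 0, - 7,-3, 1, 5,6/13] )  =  [- 8, - 8, - 8,-7,-3, - 3, 0, 1/13,6/13,1, 5 , 5,8, 8.33,9]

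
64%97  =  64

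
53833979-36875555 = 16958424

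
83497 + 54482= 137979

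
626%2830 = 626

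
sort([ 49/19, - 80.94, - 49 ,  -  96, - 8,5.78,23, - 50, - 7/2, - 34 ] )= [  -  96, - 80.94,  -  50, - 49, -34, - 8,- 7/2,49/19, 5.78,23]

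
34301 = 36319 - 2018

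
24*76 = 1824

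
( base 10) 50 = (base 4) 302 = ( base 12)42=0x32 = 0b110010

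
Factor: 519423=3^1 * 173141^1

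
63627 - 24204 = 39423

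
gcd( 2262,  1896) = 6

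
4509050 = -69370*(  -  65) 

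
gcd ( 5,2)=1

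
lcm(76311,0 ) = 0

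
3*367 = 1101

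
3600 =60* 60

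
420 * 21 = 8820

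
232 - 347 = - 115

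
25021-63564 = -38543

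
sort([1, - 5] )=[  -  5, 1] 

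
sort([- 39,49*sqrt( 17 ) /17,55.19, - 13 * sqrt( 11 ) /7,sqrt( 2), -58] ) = [ - 58, - 39, - 13*sqrt(11)/7, sqrt( 2), 49*sqrt( 17)/17,55.19]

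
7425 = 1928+5497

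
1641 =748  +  893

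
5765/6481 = 5765/6481 = 0.89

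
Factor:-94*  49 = -4606 =-2^1 * 7^2 * 47^1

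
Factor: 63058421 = 127^1 * 233^1*2131^1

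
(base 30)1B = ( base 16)29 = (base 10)41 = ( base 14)2D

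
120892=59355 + 61537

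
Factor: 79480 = 2^3 *5^1*1987^1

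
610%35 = 15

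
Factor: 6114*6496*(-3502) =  - 2^7 * 3^1*7^1  *  17^1*29^1*103^1 * 1019^1 =- 139087337088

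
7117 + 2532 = 9649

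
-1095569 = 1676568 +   -  2772137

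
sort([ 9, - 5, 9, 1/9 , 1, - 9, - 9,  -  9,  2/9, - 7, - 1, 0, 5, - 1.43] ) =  [ - 9, - 9, - 9, - 7, - 5,-1.43, - 1, 0,1/9,2/9,  1,5  ,  9, 9]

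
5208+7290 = 12498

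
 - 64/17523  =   - 64/17523 = - 0.00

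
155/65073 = 155/65073 = 0.00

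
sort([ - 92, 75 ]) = [ - 92,75 ]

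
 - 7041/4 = -7041/4 = -1760.25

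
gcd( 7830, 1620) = 270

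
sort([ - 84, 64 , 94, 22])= [ - 84, 22, 64,94]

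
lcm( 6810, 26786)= 401790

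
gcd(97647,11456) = 1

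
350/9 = 350/9  =  38.89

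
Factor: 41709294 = 2^1 * 3^2 * 11^1*19^1*11087^1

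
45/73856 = 45/73856 = 0.00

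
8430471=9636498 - 1206027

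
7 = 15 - 8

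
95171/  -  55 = - 1731 + 34/55 = - 1730.38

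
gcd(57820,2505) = 5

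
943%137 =121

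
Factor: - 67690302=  -2^1* 3^1* 11281717^1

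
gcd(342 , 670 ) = 2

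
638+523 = 1161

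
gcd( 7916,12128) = 4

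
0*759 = 0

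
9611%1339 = 238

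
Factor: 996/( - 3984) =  - 1/4 = - 2^(  -  2)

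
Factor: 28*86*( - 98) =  - 2^4*7^3*43^1 = - 235984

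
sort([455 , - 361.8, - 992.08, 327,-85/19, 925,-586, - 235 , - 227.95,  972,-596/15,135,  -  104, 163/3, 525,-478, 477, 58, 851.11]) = [-992.08,  -  586, - 478, - 361.8, - 235, - 227.95, - 104, - 596/15, - 85/19, 163/3, 58 , 135,327, 455, 477,525,851.11,925, 972 ]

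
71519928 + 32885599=104405527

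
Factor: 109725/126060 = 2^(  -  2)*5^1*7^1* 19^1* 191^ ( - 1) = 665/764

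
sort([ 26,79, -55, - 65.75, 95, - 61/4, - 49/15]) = [-65.75, - 55, - 61/4 , - 49/15,26,79, 95] 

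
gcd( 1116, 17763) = 93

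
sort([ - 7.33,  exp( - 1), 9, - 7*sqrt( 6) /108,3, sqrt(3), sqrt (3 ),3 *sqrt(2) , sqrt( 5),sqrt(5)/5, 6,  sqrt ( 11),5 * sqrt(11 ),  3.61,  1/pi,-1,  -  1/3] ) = [ - 7.33 , - 1, - 1/3, - 7*sqrt( 6) /108, 1/pi, exp( - 1), sqrt(5 )/5, sqrt(3 ), sqrt( 3),  sqrt(5 ),3,  sqrt ( 11),3.61,3 * sqrt( 2 ), 6,9, 5*sqrt (11 ) ] 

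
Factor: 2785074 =2^1*3^1*313^1*1483^1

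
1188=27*44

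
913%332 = 249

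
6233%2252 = 1729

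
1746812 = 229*7628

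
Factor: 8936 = 2^3 * 1117^1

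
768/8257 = 768/8257 = 0.09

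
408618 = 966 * 423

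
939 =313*3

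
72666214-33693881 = 38972333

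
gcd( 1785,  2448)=51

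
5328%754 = 50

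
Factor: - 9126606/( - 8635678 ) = 4563303/4317839 = 3^1*29^( - 1 ) * 67^1 * 73^1*311^1*148891^(  -  1)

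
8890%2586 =1132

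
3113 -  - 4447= 7560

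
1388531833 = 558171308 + 830360525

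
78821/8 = 9852  +  5/8  =  9852.62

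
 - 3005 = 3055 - 6060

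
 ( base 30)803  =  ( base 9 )10783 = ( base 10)7203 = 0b1110000100011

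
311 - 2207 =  - 1896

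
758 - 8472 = -7714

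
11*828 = 9108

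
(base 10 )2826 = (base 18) 8D0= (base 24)4li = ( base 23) 57k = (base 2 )101100001010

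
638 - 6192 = -5554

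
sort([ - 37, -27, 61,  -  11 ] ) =[ - 37, - 27 , - 11,61 ]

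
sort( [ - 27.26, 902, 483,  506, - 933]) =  [ - 933, - 27.26,483,506, 902 ] 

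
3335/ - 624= - 3335/624 = - 5.34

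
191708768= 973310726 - 781601958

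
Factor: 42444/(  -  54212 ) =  - 3^4*131^1*13553^( - 1) = -10611/13553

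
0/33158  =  0=0.00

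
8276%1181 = 9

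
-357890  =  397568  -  755458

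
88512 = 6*14752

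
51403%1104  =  619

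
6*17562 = 105372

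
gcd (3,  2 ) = 1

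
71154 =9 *7906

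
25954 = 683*38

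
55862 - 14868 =40994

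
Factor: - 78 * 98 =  - 7644 = - 2^2*3^1*7^2*13^1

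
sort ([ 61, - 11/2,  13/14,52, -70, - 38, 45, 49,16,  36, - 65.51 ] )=[ - 70, - 65.51, - 38, - 11/2, 13/14, 16,  36,  45,  49, 52,61 ] 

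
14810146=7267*2038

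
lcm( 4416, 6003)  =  384192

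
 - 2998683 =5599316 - 8597999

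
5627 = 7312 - 1685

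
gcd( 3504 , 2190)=438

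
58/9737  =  58/9737 = 0.01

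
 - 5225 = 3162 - 8387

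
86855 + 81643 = 168498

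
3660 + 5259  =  8919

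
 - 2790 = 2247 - 5037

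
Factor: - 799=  - 17^1 * 47^1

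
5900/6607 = 5900/6607 = 0.89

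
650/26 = 25 = 25.00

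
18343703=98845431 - 80501728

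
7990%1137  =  31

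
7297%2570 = 2157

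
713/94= 713/94= 7.59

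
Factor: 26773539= 3^1* 13^1 * 193^1 * 3557^1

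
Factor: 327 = 3^1*109^1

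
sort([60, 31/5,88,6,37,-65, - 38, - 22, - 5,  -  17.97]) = [ - 65,-38,-22, - 17.97, - 5,6, 31/5,37, 60,88] 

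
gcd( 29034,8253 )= 9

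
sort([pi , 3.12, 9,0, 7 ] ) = [0, 3.12, pi,7,9] 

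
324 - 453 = -129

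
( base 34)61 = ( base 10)205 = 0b11001101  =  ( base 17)c1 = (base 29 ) 72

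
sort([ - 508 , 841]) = [-508,841] 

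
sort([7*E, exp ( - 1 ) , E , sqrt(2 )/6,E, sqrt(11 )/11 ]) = [sqrt ( 2) /6, sqrt (11 ) /11,exp( - 1),E,  E, 7*E ] 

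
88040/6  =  44020/3= 14673.33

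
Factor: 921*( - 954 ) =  - 878634 =- 2^1*3^3 * 53^1*307^1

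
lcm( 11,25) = 275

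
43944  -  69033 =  - 25089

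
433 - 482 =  - 49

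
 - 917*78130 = - 71645210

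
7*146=1022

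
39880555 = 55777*715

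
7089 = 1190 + 5899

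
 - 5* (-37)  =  185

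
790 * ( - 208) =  -164320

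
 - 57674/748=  - 28837/374= -77.10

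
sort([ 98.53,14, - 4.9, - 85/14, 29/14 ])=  [-85/14, - 4.9, 29/14,  14,98.53 ] 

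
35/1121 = 35/1121 = 0.03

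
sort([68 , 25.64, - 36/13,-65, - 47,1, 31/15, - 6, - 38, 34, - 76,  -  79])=[-79,-76, -65,-47, - 38,-6, - 36/13 , 1,31/15,25.64, 34, 68]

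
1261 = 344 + 917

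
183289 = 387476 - 204187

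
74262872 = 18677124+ 55585748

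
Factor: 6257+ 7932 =14189 = 7^1 *2027^1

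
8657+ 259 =8916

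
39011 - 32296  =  6715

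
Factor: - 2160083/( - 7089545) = 5^( - 1 )*31^( - 1) * 53^( - 1)*241^1* 863^( - 1)*8963^1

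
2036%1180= 856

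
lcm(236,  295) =1180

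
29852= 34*878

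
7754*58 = 449732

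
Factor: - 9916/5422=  -4958/2711= - 2^1 * 37^1*67^1 * 2711^( - 1)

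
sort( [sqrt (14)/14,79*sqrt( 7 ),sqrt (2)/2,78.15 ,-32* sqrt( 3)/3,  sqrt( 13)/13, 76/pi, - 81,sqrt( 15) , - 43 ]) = [ - 81 , - 43, -32*sqrt (3 ) /3, sqrt( 14)/14,sqrt(13 )/13,sqrt( 2) /2, sqrt ( 15 ),76/pi , 78.15,79 * sqrt(7 )]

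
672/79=672/79 = 8.51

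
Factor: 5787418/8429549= 2^1 * 7^1 * 13^1*509^(-1)*16561^(  -  1) *31799^1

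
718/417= 718/417 = 1.72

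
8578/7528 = 1 + 525/3764 = 1.14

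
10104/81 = 3368/27 = 124.74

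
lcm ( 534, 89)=534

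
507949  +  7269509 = 7777458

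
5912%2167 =1578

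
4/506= 2/253 =0.01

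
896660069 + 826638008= 1723298077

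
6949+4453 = 11402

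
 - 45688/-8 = 5711 + 0/1 = 5711.00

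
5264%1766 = 1732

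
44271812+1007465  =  45279277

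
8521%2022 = 433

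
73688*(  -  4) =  - 294752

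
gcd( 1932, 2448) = 12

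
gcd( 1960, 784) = 392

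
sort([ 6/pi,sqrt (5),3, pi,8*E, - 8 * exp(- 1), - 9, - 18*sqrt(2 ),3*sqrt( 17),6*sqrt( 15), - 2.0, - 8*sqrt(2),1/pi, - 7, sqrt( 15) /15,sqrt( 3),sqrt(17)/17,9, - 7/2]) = [ - 18*sqrt(2) , - 8*sqrt(2 ),-9, - 7, - 7/2, - 8*exp( - 1 ), - 2.0, sqrt (17 )/17,sqrt( 15)/15,1/pi,sqrt(3 ),6/pi, sqrt( 5),3,pi,9,3*sqrt(17 ),8 * E,6*sqrt(15)]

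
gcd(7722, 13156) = 286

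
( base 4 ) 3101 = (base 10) 209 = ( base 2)11010001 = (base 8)321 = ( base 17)c5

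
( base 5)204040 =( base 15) 2015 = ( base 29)81d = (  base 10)6770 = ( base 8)15162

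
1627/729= 1627/729= 2.23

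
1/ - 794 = - 1/794 = - 0.00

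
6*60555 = 363330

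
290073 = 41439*7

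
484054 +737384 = 1221438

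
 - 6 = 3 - 9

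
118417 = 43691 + 74726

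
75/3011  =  75/3011 = 0.02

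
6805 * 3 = 20415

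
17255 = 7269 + 9986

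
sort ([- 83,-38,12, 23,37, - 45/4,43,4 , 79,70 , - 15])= [ - 83, - 38, - 15, - 45/4, 4, 12,23,37,43, 70,79] 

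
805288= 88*9151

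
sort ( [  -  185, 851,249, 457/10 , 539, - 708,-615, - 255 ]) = [ - 708,-615,  -  255,-185, 457/10, 249, 539, 851]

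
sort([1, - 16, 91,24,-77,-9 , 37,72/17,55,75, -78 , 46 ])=[ - 78,-77,-16, - 9,1,72/17,24,37,46,55, 75,91]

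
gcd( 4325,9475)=25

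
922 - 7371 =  - 6449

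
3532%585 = 22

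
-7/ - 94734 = 7/94734 = 0.00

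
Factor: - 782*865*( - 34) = 2^2*5^1*17^2 * 23^1*173^1 = 22998620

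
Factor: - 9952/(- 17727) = 2^5*3^(-1)*19^( - 1)  =  32/57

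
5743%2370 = 1003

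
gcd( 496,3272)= 8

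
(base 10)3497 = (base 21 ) 7jb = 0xDA9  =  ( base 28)4CP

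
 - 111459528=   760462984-871922512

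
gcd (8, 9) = 1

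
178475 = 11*16225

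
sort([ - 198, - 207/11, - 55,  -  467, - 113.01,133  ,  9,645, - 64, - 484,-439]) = [ - 484, - 467, - 439, - 198, - 113.01, - 64, - 55, - 207/11,9, 133, 645]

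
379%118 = 25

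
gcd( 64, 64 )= 64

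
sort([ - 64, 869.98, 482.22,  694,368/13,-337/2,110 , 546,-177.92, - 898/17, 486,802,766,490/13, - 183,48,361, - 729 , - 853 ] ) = [ - 853, - 729,-183, - 177.92, - 337/2, - 64,  -  898/17,368/13,490/13,48,110  ,  361, 482.22, 486,546, 694,766,802, 869.98 ] 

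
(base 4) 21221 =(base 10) 617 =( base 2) 1001101001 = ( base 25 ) oh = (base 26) NJ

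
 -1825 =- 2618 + 793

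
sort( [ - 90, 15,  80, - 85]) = [ - 90, - 85, 15,80] 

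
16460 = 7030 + 9430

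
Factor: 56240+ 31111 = 87351 = 3^1*11^1*2647^1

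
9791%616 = 551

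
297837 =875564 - 577727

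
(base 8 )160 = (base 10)112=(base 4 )1300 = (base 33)3d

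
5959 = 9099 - 3140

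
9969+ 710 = 10679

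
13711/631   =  13711/631=21.73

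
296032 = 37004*8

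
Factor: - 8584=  - 2^3 *29^1*37^1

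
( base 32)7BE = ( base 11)572a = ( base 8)16556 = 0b1110101101110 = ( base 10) 7534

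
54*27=1458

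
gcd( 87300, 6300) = 900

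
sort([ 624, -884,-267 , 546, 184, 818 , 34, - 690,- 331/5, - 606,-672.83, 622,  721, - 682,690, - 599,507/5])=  [ - 884, - 690 ,  -  682, - 672.83 ,-606, -599, - 267 , - 331/5, 34 , 507/5, 184 , 546,622, 624,690,721 , 818 ]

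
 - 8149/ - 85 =8149/85 =95.87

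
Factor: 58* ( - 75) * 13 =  - 2^1*3^1*5^2*13^1*29^1 = - 56550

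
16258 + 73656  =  89914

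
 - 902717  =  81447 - 984164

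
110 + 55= 165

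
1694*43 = 72842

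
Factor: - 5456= -2^4*11^1*31^1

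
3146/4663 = 3146/4663 = 0.67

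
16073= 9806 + 6267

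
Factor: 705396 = 2^2 *3^1*29^1*2027^1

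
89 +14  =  103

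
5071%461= 0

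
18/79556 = 9/39778 = 0.00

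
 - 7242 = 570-7812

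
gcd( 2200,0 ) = 2200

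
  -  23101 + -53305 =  - 76406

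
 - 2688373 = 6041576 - 8729949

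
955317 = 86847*11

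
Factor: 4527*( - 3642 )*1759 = -29001220506 = - 2^1 * 3^3*503^1*607^1*1759^1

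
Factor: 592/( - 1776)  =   - 1/3 = -3^( - 1 ) 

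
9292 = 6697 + 2595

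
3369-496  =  2873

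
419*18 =7542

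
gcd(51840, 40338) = 162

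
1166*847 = 987602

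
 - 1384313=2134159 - 3518472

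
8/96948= 2/24237= 0.00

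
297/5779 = 297/5779= 0.05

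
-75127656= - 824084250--748956594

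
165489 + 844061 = 1009550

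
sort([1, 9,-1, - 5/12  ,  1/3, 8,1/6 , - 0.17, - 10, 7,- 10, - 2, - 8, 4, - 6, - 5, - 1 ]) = [ - 10, - 10, - 8, - 6, - 5,  -  2, - 1, - 1, - 5/12, - 0.17 , 1/6, 1/3, 1, 4,  7,8,9 ]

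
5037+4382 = 9419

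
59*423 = 24957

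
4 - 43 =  - 39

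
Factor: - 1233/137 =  - 3^2 = - 9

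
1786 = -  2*( - 893)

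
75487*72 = 5435064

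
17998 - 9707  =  8291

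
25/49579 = 25/49579= 0.00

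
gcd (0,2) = 2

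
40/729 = 40/729=0.05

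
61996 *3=185988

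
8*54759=438072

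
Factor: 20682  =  2^1*3^3*383^1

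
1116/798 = 186/133 = 1.40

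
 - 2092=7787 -9879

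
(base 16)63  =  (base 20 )4J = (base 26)3l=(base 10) 99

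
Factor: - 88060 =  - 2^2*5^1 * 7^1*17^1*37^1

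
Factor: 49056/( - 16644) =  - 2^3 * 7^1*  19^(-1) = - 56/19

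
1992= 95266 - 93274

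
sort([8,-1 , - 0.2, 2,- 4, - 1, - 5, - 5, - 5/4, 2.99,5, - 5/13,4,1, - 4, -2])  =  [-5, - 5, - 4, - 4,-2 , - 5/4, - 1, - 1, - 5/13, - 0.2,1,2,2.99,4,  5,  8]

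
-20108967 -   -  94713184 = 74604217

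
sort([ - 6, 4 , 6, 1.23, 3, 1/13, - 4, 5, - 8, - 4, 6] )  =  [  -  8,-6 , - 4, - 4, 1/13 , 1.23 , 3,4,5,6, 6]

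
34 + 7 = 41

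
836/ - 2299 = - 4/11 = - 0.36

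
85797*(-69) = -5919993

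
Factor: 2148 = 2^2 * 3^1*179^1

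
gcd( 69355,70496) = 1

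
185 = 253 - 68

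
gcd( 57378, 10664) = 2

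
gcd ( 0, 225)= 225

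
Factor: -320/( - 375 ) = 64/75 = 2^6*3^( - 1)*5^( - 2) 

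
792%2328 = 792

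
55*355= 19525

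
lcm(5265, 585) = 5265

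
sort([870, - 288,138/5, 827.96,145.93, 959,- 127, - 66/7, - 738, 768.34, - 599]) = [ - 738, - 599, - 288, -127, -66/7, 138/5, 145.93, 768.34, 827.96,  870, 959 ]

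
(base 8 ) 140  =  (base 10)96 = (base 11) 88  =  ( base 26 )3I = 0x60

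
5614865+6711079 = 12325944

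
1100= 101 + 999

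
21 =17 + 4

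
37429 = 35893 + 1536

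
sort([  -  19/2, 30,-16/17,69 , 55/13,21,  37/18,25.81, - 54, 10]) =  [-54,-19/2, - 16/17,  37/18,55/13,10, 21,25.81,30 , 69]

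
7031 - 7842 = -811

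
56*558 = 31248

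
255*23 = 5865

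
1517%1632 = 1517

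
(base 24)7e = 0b10110110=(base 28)6e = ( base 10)182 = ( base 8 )266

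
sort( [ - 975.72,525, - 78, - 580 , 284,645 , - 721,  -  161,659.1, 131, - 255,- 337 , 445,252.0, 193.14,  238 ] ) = [-975.72, - 721, - 580, - 337,  -  255, - 161, - 78,131, 193.14, 238 , 252.0, 284,445, 525, 645,  659.1 ]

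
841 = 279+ 562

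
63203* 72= 4550616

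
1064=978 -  - 86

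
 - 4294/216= -2147/108 =- 19.88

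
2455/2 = 2455/2 = 1227.50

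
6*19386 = 116316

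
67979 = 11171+56808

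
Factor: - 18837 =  - 3^2*7^1 * 13^1*23^1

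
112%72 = 40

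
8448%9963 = 8448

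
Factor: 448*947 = 424256 = 2^6 * 7^1* 947^1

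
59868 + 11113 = 70981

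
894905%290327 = 23924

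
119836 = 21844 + 97992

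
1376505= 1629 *845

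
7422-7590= - 168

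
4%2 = 0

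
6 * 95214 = 571284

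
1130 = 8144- 7014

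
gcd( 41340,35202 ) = 6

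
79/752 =79/752 = 0.11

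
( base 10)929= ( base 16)3a1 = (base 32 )T1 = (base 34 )rb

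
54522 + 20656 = 75178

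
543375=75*7245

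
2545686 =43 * 59202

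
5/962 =5/962 = 0.01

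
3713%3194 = 519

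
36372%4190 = 2852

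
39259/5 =39259/5  =  7851.80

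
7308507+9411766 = 16720273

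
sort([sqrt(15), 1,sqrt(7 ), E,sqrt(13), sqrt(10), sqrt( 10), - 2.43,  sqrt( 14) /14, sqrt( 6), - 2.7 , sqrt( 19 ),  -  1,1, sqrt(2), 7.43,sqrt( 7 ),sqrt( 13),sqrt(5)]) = [ - 2.7, - 2.43 , - 1,  sqrt (14 ) /14,  1, 1, sqrt( 2 ),sqrt( 5), sqrt(6 ),sqrt(7), sqrt( 7 ), E,sqrt( 10 ),sqrt(10 ),  sqrt( 13 ), sqrt( 13 ), sqrt(15 ),sqrt(19), 7.43 ] 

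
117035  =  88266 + 28769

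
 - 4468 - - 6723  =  2255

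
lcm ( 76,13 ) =988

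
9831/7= 9831/7 = 1404.43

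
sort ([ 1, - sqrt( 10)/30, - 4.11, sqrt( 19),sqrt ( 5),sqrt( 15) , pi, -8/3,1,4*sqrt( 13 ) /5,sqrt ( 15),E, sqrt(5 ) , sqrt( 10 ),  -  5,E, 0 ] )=[ - 5, - 4.11,-8/3,-sqrt(10)/30,0,  1, 1,sqrt( 5) , sqrt( 5),E , E,4*sqrt( 13) /5,pi, sqrt( 10 ),sqrt( 15 ),sqrt( 15),sqrt( 19) ] 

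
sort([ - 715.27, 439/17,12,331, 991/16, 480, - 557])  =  [-715.27, - 557,  12,439/17, 991/16,331,480 ] 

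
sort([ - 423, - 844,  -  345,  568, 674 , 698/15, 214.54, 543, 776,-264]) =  [-844, - 423,-345, - 264 , 698/15, 214.54 , 543 , 568,  674,  776 ]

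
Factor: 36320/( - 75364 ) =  - 40/83 = - 2^3*5^1*83^( - 1) 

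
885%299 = 287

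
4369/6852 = 4369/6852  =  0.64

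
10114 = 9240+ 874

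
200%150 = 50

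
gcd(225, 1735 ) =5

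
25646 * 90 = 2308140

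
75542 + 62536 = 138078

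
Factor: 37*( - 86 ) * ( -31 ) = 98642 = 2^1*31^1 * 37^1*43^1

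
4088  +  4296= 8384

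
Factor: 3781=19^1 * 199^1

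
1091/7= 1091/7 =155.86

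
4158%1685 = 788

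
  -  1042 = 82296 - 83338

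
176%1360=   176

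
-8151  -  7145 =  - 15296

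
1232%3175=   1232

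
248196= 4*62049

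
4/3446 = 2/1723 = 0.00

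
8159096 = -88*( - 92717 )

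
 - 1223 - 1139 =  - 2362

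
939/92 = 10+19/92= 10.21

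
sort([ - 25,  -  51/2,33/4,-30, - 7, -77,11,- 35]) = [ - 77, - 35  ,-30,-51/2, - 25, - 7, 33/4, 11 ]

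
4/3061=4/3061=0.00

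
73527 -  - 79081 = 152608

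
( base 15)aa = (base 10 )160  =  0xa0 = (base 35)4K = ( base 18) 8g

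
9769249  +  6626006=16395255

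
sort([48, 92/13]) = [ 92/13,  48]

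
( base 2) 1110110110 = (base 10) 950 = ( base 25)1d0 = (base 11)794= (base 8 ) 1666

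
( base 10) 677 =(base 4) 22211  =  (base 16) 2A5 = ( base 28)o5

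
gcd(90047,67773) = 1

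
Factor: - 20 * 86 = - 2^3 * 5^1*43^1 = -1720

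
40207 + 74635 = 114842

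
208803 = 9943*21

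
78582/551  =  142+340/551 = 142.62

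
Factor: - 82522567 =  - 19^1*4343293^1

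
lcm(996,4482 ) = 8964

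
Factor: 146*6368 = 2^6*73^1*199^1 = 929728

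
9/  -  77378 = - 1 + 77369/77378 = - 0.00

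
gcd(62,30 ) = 2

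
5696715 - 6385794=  - 689079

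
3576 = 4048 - 472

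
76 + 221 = 297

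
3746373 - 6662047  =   - 2915674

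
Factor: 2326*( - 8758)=-2^2 * 29^1*151^1*1163^1 = -  20371108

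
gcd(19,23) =1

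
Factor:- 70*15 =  - 2^1*3^1*5^2*7^1 =- 1050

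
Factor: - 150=-2^1*3^1*5^2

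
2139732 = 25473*84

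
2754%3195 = 2754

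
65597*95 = 6231715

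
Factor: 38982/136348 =219/766 = 2^(  -  1) *3^1*73^1*383^( - 1)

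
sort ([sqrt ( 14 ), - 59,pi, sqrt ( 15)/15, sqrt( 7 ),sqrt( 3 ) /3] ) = [ -59,sqrt (15 )/15,sqrt(3)/3, sqrt( 7 ),pi,sqrt(14) ]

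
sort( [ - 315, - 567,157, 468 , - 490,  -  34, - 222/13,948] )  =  [  -  567, - 490, - 315, - 34 ,- 222/13, 157,468,948 ]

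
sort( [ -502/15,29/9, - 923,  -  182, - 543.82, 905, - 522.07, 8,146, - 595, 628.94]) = [- 923, - 595, - 543.82 ,- 522.07, -182,-502/15, 29/9,  8,146, 628.94,905] 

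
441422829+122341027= 563763856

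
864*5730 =4950720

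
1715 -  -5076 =6791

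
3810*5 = 19050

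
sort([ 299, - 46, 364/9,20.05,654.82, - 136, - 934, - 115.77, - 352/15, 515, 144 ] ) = [-934, - 136, - 115.77, - 46, - 352/15,20.05,364/9,144,299,515,654.82 ]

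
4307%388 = 39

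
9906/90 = 110 + 1/15 =110.07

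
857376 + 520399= 1377775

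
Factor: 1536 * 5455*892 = 2^11  *3^1*5^1*223^1*1091^1 = 7473960960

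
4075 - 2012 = 2063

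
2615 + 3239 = 5854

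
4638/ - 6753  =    -  1546/2251 = - 0.69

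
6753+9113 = 15866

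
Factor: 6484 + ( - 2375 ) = 7^1*587^1  =  4109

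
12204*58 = 707832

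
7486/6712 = 1 + 387/3356 = 1.12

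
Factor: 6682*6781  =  45310642 = 2^1*13^1* 257^1*6781^1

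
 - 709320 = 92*( - 7710)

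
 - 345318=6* ( - 57553 )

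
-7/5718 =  - 1 + 5711/5718 = - 0.00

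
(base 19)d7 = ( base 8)376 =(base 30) 8E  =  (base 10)254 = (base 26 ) 9K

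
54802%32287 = 22515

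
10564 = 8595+1969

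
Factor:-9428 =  -2^2*2357^1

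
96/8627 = 96/8627=0.01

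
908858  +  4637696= 5546554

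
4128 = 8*516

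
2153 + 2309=4462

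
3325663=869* 3827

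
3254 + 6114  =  9368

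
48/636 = 4/53 = 0.08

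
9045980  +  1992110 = 11038090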